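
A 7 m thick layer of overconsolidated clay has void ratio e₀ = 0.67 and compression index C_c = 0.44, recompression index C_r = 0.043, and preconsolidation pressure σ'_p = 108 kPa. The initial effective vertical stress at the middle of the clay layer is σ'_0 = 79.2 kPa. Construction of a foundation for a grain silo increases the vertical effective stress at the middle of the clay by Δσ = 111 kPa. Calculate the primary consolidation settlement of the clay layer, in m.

Final effective stress: σ'_f = 79.2 + 111 = 190.2 kPa.
σ'_f = 190.2 > σ'_p = 108 kPa, so the stress path crosses the preconsolidation pressure — recompression up to σ'_p, then virgin compression beyond:
S_c = H/(1+e₀)·[C_r·log₁₀(σ'_p/σ'_0) + C_c·log₁₀(σ'_f/σ'_p)]
    = 7/1.67 × [0.043×log₁₀(108/79.2) + 0.44×log₁₀(190.2/108)]
    = 4.1916 × [0.005792 + 0.10815] = 0.4776 m

S_c ≈ 0.478 m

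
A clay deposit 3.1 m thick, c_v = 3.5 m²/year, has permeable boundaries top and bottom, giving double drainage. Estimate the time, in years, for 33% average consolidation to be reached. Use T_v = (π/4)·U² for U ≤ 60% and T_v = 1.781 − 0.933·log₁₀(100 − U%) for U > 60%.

t ≈ 0.0587 years

Drainage path length: H_d = H/2 = 1.55 m (double drainage).
U ≤ 60%: T_v = (π/4)·U² = (π/4)×0.33² = 0.08553.
t = T_v·H_d²/c_v = 0.08553×1.55²/3.5 = 0.05871 years.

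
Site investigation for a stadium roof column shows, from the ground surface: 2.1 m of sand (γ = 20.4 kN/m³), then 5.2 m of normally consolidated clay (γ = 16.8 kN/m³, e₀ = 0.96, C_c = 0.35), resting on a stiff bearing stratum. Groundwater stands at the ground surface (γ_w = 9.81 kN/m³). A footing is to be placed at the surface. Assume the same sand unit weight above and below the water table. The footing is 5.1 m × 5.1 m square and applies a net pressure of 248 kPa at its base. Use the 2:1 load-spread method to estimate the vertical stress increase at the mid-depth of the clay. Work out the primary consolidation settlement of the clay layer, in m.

Mid-depth of clay below the ground surface: z = 2.1 + 5.2/2 = 4.7 m.
Total vertical stress at mid-clay: σ_v = 20.4×2.1 + 16.8×2.6 = 86.52 kPa.
Pore pressure: u = 9.81×(4.7 − 0) = 46.107 kPa.
Initial effective stress: σ'_0 = σ_v − u = 86.52 − 46.107 = 40.413 kPa.
Stress increase at mid-clay by the 2:1 spreading method:
Δσ = qBL/((B+z)(L+z)) = 248×5.1×5.1/((5.1+4.7)(5.1+4.7)) = 67.165 kPa
Final effective stress: σ'_f = σ'_0 + Δσ = 40.413 + 67.165 = 107.58 kPa.
Normally consolidated clay, so the full stress increment lies on the virgin compression line:
S_c = C_c·H/(1+e₀)·log₁₀(σ'_f/σ'_0) = 0.35×5.2/(1+0.96)×log₁₀(107.58/40.413)
    = 0.92857 × 0.42521 = 0.3948 m

S_c ≈ 0.395 m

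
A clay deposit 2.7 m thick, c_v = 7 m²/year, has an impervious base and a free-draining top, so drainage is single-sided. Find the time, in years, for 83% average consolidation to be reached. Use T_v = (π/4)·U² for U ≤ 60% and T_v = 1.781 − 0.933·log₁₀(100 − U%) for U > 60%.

Drainage path length: H_d = H = 2.7 m (single drainage).
U > 60%: T_v = 1.781 − 0.933·log₁₀(100 − 83) = 0.63299.
t = T_v·H_d²/c_v = 0.63299×2.7²/7 = 0.6592 years.

t ≈ 0.659 years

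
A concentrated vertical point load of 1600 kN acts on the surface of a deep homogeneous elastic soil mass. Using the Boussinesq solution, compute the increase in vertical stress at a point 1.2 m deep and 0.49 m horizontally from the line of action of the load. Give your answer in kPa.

Δσ_z ≈ 361 kPa

Boussinesq vertical stress below a point load on an elastic half-space:
Δσ_z = 3P/(2πz²) · [1 + (r/z)²]^(−5/2)
r/z = 0.49/1.2 = 0.40833; [1+(r/z)²]^(−5/2) = 0.68009.
Δσ_z = 3×1600/(2π×1.2²) × 0.68009 = 530.52 × 0.68009 = 360.8 kPa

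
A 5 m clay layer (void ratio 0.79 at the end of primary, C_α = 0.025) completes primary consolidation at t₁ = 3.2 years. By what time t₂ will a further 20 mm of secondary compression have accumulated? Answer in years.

S_s = C_α·H/(1+e_p)·log₁₀(t₂/t₁) ⇒ log₁₀(t₂/t₁) = S_s·(1+e_p)/(C_α·H).
log₁₀(t₂/t₁) = 0.02 × (1+0.79) / (0.025×5) = 0.2864
t₂ = t₁ × 10^0.2864 = 3.2 × 1.934 = 6.188 years

t₂ ≈ 6.19 years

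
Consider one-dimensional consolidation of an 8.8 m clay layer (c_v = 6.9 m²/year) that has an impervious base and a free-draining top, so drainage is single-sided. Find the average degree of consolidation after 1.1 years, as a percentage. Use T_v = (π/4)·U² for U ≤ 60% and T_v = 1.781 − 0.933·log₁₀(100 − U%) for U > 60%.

U ≈ 35.3 %

Drainage path length: H_d = H = 8.8 m (single drainage).
T_v = c_v·t/H_d² = 6.9×1.1/8.8² = 0.098011.
T_v = 0.098011 corresponds to the U ≤ 60% branch:
U = √(4T_v/π) = 0.3533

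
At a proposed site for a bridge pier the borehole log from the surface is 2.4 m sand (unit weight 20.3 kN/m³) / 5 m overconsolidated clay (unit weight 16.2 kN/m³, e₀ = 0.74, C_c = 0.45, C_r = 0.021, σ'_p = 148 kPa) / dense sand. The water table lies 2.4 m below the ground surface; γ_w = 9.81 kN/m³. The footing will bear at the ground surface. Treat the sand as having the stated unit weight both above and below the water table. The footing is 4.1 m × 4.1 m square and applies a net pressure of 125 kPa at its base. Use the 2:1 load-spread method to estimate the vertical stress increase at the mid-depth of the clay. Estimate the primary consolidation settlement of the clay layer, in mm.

S_c ≈ 8.84 mm

Mid-depth of clay below the ground surface: z = 2.4 + 5/2 = 4.9 m.
Total vertical stress at mid-clay: σ_v = 20.3×2.4 + 16.2×2.5 = 89.22 kPa.
Pore pressure: u = 9.81×(4.9 − 2.4) = 24.525 kPa.
Initial effective stress: σ'_0 = σ_v − u = 89.22 − 24.525 = 64.695 kPa.
Stress increase at mid-clay by the 2:1 spreading method:
Δσ = qBL/((B+z)(L+z)) = 125×4.1×4.1/((4.1+4.9)(4.1+4.9)) = 25.941 kPa
Final effective stress: σ'_f = 64.695 + 25.941 = 90.636 kPa.
σ'_f = 90.636 ≤ σ'_p = 148 kPa, so the clay remains overconsolidated and only the recompression index applies:
S_c = C_r·H/(1+e₀)·log₁₀(σ'_f/σ'_0) = 0.021×5/1.74×log₁₀(90.636/64.695)
    = 0.060346 × 0.14643 = 0.008836 m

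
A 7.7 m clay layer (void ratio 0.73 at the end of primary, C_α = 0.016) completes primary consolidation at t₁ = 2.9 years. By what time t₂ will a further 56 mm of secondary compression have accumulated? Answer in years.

t₂ ≈ 17.7 years

S_s = C_α·H/(1+e_p)·log₁₀(t₂/t₁) ⇒ log₁₀(t₂/t₁) = S_s·(1+e_p)/(C_α·H).
log₁₀(t₂/t₁) = 0.056 × (1+0.73) / (0.016×7.7) = 0.7864
t₂ = t₁ × 10^0.7864 = 2.9 × 6.115 = 17.73 years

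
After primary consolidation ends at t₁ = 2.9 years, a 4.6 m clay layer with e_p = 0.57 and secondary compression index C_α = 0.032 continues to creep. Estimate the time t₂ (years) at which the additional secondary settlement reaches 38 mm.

S_s = C_α·H/(1+e_p)·log₁₀(t₂/t₁) ⇒ log₁₀(t₂/t₁) = S_s·(1+e_p)/(C_α·H).
log₁₀(t₂/t₁) = 0.038 × (1+0.57) / (0.032×4.6) = 0.4053
t₂ = t₁ × 10^0.4053 = 2.9 × 2.543 = 7.374 years

t₂ ≈ 7.37 years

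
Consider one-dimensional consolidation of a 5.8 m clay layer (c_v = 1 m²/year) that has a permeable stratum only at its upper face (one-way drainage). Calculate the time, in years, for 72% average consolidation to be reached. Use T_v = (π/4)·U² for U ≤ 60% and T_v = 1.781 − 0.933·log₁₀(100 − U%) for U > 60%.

t ≈ 14.5 years

Drainage path length: H_d = H = 5.8 m (single drainage).
U > 60%: T_v = 1.781 − 0.933·log₁₀(100 − 72) = 0.4308.
t = T_v·H_d²/c_v = 0.4308×5.8²/1 = 14.49 years.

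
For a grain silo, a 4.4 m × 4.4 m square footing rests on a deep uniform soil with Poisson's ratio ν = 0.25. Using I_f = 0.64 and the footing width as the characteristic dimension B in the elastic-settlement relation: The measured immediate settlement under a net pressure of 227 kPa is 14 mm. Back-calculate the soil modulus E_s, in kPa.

E_s ≈ 42800 kPa

S_e = q·B·(1−ν²)/E_s · I_f  ⇒  E_s = q·B·(1−ν²)·I_f / S_e.
E_s = 227 × 4.4 × 0.9375 × 0.64 / 0.014 = 42810 kPa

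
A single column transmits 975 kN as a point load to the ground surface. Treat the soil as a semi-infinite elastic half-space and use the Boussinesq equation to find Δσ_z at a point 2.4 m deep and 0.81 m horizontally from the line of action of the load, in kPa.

Boussinesq vertical stress below a point load on an elastic half-space:
Δσ_z = 3P/(2πz²) · [1 + (r/z)²]^(−5/2)
r/z = 0.81/2.4 = 0.3375; [1+(r/z)²]^(−5/2) = 0.76362.
Δσ_z = 3×975/(2π×2.4²) × 0.76362 = 80.821 × 0.76362 = 61.72 kPa

Δσ_z ≈ 61.7 kPa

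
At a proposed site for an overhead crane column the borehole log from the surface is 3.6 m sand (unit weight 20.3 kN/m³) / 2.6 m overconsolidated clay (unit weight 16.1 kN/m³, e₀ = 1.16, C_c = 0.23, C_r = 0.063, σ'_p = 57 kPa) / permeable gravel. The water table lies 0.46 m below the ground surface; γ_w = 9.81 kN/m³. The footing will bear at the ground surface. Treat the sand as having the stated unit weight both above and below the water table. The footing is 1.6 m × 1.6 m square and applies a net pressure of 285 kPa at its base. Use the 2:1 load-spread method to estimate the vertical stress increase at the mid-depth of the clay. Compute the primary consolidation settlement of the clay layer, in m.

Mid-depth of clay below the ground surface: z = 3.6 + 2.6/2 = 4.9 m.
Total vertical stress at mid-clay: σ_v = 20.3×3.6 + 16.1×1.3 = 94.01 kPa.
Pore pressure: u = 9.81×(4.9 − 0.46) = 43.556 kPa.
Initial effective stress: σ'_0 = σ_v − u = 94.01 − 43.556 = 50.454 kPa.
Stress increase at mid-clay by the 2:1 spreading method:
Δσ = qBL/((B+z)(L+z)) = 285×1.6×1.6/((1.6+4.9)(1.6+4.9)) = 17.269 kPa
Final effective stress: σ'_f = 50.454 + 17.269 = 67.723 kPa.
σ'_f = 67.723 > σ'_p = 57 kPa, so the stress path crosses the preconsolidation pressure — recompression up to σ'_p, then virgin compression beyond:
S_c = H/(1+e₀)·[C_r·log₁₀(σ'_p/σ'_0) + C_c·log₁₀(σ'_f/σ'_p)]
    = 2.6/2.16 × [0.063×log₁₀(57/50.454) + 0.23×log₁₀(67.723/57)]
    = 1.2037 × [0.0033377 + 0.017218] = 0.02474 m

S_c ≈ 0.0247 m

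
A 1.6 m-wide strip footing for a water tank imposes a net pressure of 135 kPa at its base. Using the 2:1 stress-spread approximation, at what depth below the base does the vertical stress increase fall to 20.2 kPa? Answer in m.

2:1 spreading — at depth z the loaded area has grown by z in each plan dimension:
qB/(B+z) = Δσ_z ⇒ z = qB/Δσ_z − B = 135×1.6/20.2 − 1.6 = 9.093 m

z ≈ 9.09 m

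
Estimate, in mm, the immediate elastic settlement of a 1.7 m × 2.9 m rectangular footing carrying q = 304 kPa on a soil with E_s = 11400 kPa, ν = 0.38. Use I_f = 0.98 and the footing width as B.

Immediate (elastic) settlement: S_e = q·B·(1−ν²)/E_s · I_f.
S_e = 304 × 1.7 × (1 − 0.38²) / 11400 × 0.98
    = 304 × 1.7 × 0.8556 / 11400 × 0.98
    = 0.03801 m = 38.01 mm

S_e ≈ 38 mm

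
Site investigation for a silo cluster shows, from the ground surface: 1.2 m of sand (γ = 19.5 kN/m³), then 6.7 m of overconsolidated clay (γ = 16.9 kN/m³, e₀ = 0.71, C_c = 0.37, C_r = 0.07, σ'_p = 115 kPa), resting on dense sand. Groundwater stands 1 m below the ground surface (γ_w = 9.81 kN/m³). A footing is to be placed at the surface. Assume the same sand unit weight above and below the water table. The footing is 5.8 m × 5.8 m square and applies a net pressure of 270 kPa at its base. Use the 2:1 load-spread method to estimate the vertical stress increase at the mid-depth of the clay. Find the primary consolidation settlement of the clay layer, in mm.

S_c ≈ 188 mm

Mid-depth of clay below the ground surface: z = 1.2 + 6.7/2 = 4.55 m.
Total vertical stress at mid-clay: σ_v = 19.5×1.2 + 16.9×3.35 = 80.015 kPa.
Pore pressure: u = 9.81×(4.55 − 1) = 34.825 kPa.
Initial effective stress: σ'_0 = σ_v − u = 80.015 − 34.825 = 45.19 kPa.
Stress increase at mid-clay by the 2:1 spreading method:
Δσ = qBL/((B+z)(L+z)) = 270×5.8×5.8/((5.8+4.55)(5.8+4.55)) = 84.789 kPa
Final effective stress: σ'_f = 45.19 + 84.789 = 129.98 kPa.
σ'_f = 129.98 > σ'_p = 115 kPa, so the stress path crosses the preconsolidation pressure — recompression up to σ'_p, then virgin compression beyond:
S_c = H/(1+e₀)·[C_r·log₁₀(σ'_p/σ'_0) + C_c·log₁₀(σ'_f/σ'_p)]
    = 6.7/1.71 × [0.07×log₁₀(115/45.19) + 0.37×log₁₀(129.98/115)]
    = 3.9181 × [0.028396 + 0.019676] = 0.1884 m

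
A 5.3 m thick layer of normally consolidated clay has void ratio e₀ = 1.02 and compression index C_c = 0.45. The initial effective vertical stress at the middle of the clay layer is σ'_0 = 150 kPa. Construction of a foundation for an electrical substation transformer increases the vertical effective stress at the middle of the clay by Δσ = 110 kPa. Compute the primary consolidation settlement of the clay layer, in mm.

S_c ≈ 282 mm

Final effective stress: σ'_f = σ'_0 + Δσ = 150 + 110 = 260 kPa.
Normally consolidated clay, so the full stress increment lies on the virgin compression line:
S_c = C_c·H/(1+e₀)·log₁₀(σ'_f/σ'_0) = 0.45×5.3/(1+1.02)×log₁₀(260/150)
    = 1.1807 × 0.23888 = 0.282 m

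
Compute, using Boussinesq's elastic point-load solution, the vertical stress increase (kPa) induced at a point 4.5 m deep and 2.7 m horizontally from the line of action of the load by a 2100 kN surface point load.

Δσ_z ≈ 23 kPa

Boussinesq vertical stress below a point load on an elastic half-space:
Δσ_z = 3P/(2πz²) · [1 + (r/z)²]^(−5/2)
r/z = 2.7/4.5 = 0.6; [1+(r/z)²]^(−5/2) = 0.46361.
Δσ_z = 3×2100/(2π×4.5²) × 0.46361 = 49.515 × 0.46361 = 22.96 kPa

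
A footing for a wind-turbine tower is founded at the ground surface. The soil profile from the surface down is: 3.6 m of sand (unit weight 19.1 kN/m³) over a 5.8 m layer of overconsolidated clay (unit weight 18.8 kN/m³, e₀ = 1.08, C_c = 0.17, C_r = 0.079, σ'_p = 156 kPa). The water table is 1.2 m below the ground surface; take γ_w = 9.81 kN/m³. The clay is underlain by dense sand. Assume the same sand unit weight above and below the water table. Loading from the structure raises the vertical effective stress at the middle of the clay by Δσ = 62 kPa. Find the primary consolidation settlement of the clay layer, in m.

Mid-depth of clay below the ground surface: z = 3.6 + 5.8/2 = 6.5 m.
Total vertical stress at mid-clay: σ_v = 19.1×3.6 + 18.8×2.9 = 123.28 kPa.
Pore pressure: u = 9.81×(6.5 − 1.2) = 51.993 kPa.
Initial effective stress: σ'_0 = σ_v − u = 123.28 − 51.993 = 71.287 kPa.
Final effective stress: σ'_f = 71.287 + 62 = 133.29 kPa.
σ'_f = 133.29 ≤ σ'_p = 156 kPa, so the clay remains overconsolidated and only the recompression index applies:
S_c = C_r·H/(1+e₀)·log₁₀(σ'_f/σ'_0) = 0.079×5.8/2.08×log₁₀(133.29/71.287)
    = 0.22029 × 0.27179 = 0.05987 m

S_c ≈ 0.0599 m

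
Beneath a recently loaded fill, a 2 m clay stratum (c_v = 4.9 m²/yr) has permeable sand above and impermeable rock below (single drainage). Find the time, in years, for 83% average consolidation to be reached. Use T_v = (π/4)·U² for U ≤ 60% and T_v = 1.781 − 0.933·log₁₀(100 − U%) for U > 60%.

t ≈ 0.517 years

Drainage path length: H_d = H = 2 m (single drainage).
U > 60%: T_v = 1.781 − 0.933·log₁₀(100 − 83) = 0.63299.
t = T_v·H_d²/c_v = 0.63299×2²/4.9 = 0.5167 years.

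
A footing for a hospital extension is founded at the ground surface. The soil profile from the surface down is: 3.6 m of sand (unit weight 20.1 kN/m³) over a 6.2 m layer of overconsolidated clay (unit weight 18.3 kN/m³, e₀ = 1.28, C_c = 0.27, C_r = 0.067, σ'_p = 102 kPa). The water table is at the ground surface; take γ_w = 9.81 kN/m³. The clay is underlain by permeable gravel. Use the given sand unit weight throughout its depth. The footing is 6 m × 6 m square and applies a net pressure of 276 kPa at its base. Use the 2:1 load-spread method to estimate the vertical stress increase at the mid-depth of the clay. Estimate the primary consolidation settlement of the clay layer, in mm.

Mid-depth of clay below the ground surface: z = 3.6 + 6.2/2 = 6.7 m.
Total vertical stress at mid-clay: σ_v = 20.1×3.6 + 18.3×3.1 = 129.09 kPa.
Pore pressure: u = 9.81×(6.7 − 0) = 65.727 kPa.
Initial effective stress: σ'_0 = σ_v − u = 129.09 − 65.727 = 63.363 kPa.
Stress increase at mid-clay by the 2:1 spreading method:
Δσ = qBL/((B+z)(L+z)) = 276×6×6/((6+6.7)(6+6.7)) = 61.603 kPa
Final effective stress: σ'_f = 63.363 + 61.603 = 124.97 kPa.
σ'_f = 124.97 > σ'_p = 102 kPa, so the stress path crosses the preconsolidation pressure — recompression up to σ'_p, then virgin compression beyond:
S_c = H/(1+e₀)·[C_r·log₁₀(σ'_p/σ'_0) + C_c·log₁₀(σ'_f/σ'_p)]
    = 6.2/2.28 × [0.067×log₁₀(102/63.363) + 0.27×log₁₀(124.97/102)]
    = 2.7193 × [0.013853 + 0.023816] = 0.1024 m

S_c ≈ 102 mm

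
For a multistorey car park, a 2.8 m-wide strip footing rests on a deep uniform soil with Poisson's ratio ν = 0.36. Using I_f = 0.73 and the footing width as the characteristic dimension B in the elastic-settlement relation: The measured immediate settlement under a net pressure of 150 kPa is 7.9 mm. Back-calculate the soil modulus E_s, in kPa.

E_s ≈ 33800 kPa

S_e = q·B·(1−ν²)/E_s · I_f  ⇒  E_s = q·B·(1−ν²)·I_f / S_e.
E_s = 150 × 2.8 × 0.8704 × 0.73 / 0.0079 = 33780 kPa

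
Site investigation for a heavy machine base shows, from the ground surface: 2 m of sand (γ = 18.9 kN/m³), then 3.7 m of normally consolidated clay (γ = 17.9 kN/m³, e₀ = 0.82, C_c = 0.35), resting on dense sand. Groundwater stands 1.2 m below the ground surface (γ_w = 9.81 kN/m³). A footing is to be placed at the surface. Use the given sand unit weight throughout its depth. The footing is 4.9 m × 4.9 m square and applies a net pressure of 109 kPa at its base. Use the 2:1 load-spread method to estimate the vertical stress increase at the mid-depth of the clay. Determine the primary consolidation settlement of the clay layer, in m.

Mid-depth of clay below the ground surface: z = 2 + 3.7/2 = 3.85 m.
Total vertical stress at mid-clay: σ_v = 18.9×2 + 17.9×1.85 = 70.915 kPa.
Pore pressure: u = 9.81×(3.85 − 1.2) = 25.997 kPa.
Initial effective stress: σ'_0 = σ_v − u = 70.915 − 25.997 = 44.918 kPa.
Stress increase at mid-clay by the 2:1 spreading method:
Δσ = qBL/((B+z)(L+z)) = 109×4.9×4.9/((4.9+3.85)(4.9+3.85)) = 34.182 kPa
Final effective stress: σ'_f = σ'_0 + Δσ = 44.918 + 34.182 = 79.1 kPa.
Normally consolidated clay, so the full stress increment lies on the virgin compression line:
S_c = C_c·H/(1+e₀)·log₁₀(σ'_f/σ'_0) = 0.35×3.7/(1+0.82)×log₁₀(79.1/44.918)
    = 0.71154 × 0.24576 = 0.1749 m

S_c ≈ 0.175 m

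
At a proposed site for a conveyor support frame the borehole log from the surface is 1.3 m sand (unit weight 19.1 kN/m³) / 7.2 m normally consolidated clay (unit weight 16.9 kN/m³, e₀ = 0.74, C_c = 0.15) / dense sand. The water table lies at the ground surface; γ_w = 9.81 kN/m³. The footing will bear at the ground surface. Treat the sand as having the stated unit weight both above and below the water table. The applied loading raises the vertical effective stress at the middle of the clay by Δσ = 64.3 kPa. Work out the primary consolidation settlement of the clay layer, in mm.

Mid-depth of clay below the ground surface: z = 1.3 + 7.2/2 = 4.9 m.
Total vertical stress at mid-clay: σ_v = 19.1×1.3 + 16.9×3.6 = 85.67 kPa.
Pore pressure: u = 9.81×(4.9 − 0) = 48.069 kPa.
Initial effective stress: σ'_0 = σ_v − u = 85.67 − 48.069 = 37.601 kPa.
Final effective stress: σ'_f = σ'_0 + Δσ = 37.601 + 64.3 = 101.9 kPa.
Normally consolidated clay, so the full stress increment lies on the virgin compression line:
S_c = C_c·H/(1+e₀)·log₁₀(σ'_f/σ'_0) = 0.15×7.2/(1+0.74)×log₁₀(101.9/37.601)
    = 0.62069 × 0.43297 = 0.2687 m

S_c ≈ 269 mm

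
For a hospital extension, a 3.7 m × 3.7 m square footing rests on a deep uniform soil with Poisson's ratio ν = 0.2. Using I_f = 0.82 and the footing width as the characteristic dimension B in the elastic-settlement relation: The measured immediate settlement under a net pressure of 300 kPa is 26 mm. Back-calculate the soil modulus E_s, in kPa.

E_s ≈ 33600 kPa

S_e = q·B·(1−ν²)/E_s · I_f  ⇒  E_s = q·B·(1−ν²)·I_f / S_e.
E_s = 300 × 3.7 × 0.96 × 0.82 / 0.026 = 33610 kPa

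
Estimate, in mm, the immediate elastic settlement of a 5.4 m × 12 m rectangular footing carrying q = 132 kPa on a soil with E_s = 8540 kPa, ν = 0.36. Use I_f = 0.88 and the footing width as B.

Immediate (elastic) settlement: S_e = q·B·(1−ν²)/E_s · I_f.
S_e = 132 × 5.4 × (1 − 0.36²) / 8540 × 0.88
    = 132 × 5.4 × 0.8704 / 8540 × 0.88
    = 0.06393 m = 63.93 mm

S_e ≈ 63.9 mm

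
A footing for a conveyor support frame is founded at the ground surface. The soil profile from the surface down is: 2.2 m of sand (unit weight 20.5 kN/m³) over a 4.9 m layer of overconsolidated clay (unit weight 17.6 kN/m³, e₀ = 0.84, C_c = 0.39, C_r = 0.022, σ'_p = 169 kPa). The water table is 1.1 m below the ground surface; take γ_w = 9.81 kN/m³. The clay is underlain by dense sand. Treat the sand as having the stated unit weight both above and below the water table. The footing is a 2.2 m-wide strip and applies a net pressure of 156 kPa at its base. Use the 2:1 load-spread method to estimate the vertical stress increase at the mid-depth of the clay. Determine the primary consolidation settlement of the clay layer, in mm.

S_c ≈ 16.8 mm

Mid-depth of clay below the ground surface: z = 2.2 + 4.9/2 = 4.65 m.
Total vertical stress at mid-clay: σ_v = 20.5×2.2 + 17.6×2.45 = 88.22 kPa.
Pore pressure: u = 9.81×(4.65 − 1.1) = 34.825 kPa.
Initial effective stress: σ'_0 = σ_v − u = 88.22 − 34.825 = 53.395 kPa.
Stress increase at mid-clay by the 2:1 spreading method:
Δσ = qB/(B+z) = 156×2.2/(2.2+4.65) = 50.102 kPa
Final effective stress: σ'_f = 53.395 + 50.102 = 103.5 kPa.
σ'_f = 103.5 ≤ σ'_p = 169 kPa, so the clay remains overconsolidated and only the recompression index applies:
S_c = C_r·H/(1+e₀)·log₁₀(σ'_f/σ'_0) = 0.022×4.9/1.84×log₁₀(103.5/53.395)
    = 0.058586 × 0.28744 = 0.01684 m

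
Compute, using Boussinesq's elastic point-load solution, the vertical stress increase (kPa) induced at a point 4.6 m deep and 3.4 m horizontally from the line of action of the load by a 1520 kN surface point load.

Boussinesq vertical stress below a point load on an elastic half-space:
Δσ_z = 3P/(2πz²) · [1 + (r/z)²]^(−5/2)
r/z = 3.4/4.6 = 0.73913; [1+(r/z)²]^(−5/2) = 0.33632.
Δσ_z = 3×1520/(2π×4.6²) × 0.33632 = 34.298 × 0.33632 = 11.54 kPa

Δσ_z ≈ 11.5 kPa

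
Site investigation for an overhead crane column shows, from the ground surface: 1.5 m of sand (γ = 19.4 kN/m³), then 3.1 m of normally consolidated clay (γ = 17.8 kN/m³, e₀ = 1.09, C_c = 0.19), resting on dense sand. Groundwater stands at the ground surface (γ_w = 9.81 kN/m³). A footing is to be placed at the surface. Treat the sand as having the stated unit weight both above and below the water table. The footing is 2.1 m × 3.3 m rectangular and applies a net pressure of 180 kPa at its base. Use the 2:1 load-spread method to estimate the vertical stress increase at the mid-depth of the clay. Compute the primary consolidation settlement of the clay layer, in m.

S_c ≈ 0.108 m

Mid-depth of clay below the ground surface: z = 1.5 + 3.1/2 = 3.05 m.
Total vertical stress at mid-clay: σ_v = 19.4×1.5 + 17.8×1.55 = 56.69 kPa.
Pore pressure: u = 9.81×(3.05 − 0) = 29.921 kPa.
Initial effective stress: σ'_0 = σ_v − u = 56.69 − 29.921 = 26.769 kPa.
Stress increase at mid-clay by the 2:1 spreading method:
Δσ = qBL/((B+z)(L+z)) = 180×2.1×3.3/((2.1+3.05)(3.3+3.05)) = 38.144 kPa
Final effective stress: σ'_f = σ'_0 + Δσ = 26.769 + 38.144 = 64.913 kPa.
Normally consolidated clay, so the full stress increment lies on the virgin compression line:
S_c = C_c·H/(1+e₀)·log₁₀(σ'_f/σ'_0) = 0.19×3.1/(1+1.09)×log₁₀(64.913/26.769)
    = 0.28182 × 0.3847 = 0.1084 m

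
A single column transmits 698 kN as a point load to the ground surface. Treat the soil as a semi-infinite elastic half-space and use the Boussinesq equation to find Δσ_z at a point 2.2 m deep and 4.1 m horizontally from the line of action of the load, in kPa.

Δσ_z ≈ 1.63 kPa

Boussinesq vertical stress below a point load on an elastic half-space:
Δσ_z = 3P/(2πz²) · [1 + (r/z)²]^(−5/2)
r/z = 4.1/2.2 = 1.8636; [1+(r/z)²]^(−5/2) = 0.02363.
Δσ_z = 3×698/(2π×2.2²) × 0.02363 = 68.858 × 0.02363 = 1.627 kPa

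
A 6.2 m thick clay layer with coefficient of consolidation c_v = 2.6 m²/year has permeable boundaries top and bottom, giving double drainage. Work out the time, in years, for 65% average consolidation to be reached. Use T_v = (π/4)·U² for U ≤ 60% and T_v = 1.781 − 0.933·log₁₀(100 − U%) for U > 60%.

t ≈ 1.26 years

Drainage path length: H_d = H/2 = 3.1 m (double drainage).
U > 60%: T_v = 1.781 − 0.933·log₁₀(100 − 65) = 0.34038.
t = T_v·H_d²/c_v = 0.34038×3.1²/2.6 = 1.258 years.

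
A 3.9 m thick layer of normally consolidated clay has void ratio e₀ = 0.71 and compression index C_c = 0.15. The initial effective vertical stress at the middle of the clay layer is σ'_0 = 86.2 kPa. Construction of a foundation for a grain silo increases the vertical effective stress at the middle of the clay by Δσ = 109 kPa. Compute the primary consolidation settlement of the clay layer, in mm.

S_c ≈ 121 mm

Final effective stress: σ'_f = σ'_0 + Δσ = 86.2 + 109 = 195.2 kPa.
Normally consolidated clay, so the full stress increment lies on the virgin compression line:
S_c = C_c·H/(1+e₀)·log₁₀(σ'_f/σ'_0) = 0.15×3.9/(1+0.71)×log₁₀(195.2/86.2)
    = 0.34211 × 0.35497 = 0.1214 m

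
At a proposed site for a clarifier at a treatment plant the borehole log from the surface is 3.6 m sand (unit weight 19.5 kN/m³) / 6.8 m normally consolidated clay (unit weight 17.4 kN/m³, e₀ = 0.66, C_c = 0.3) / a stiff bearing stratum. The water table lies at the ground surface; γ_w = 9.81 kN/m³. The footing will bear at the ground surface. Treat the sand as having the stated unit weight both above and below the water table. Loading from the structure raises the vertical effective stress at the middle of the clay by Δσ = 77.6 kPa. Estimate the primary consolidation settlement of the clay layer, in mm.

S_c ≈ 440 mm

Mid-depth of clay below the ground surface: z = 3.6 + 6.8/2 = 7 m.
Total vertical stress at mid-clay: σ_v = 19.5×3.6 + 17.4×3.4 = 129.36 kPa.
Pore pressure: u = 9.81×(7 − 0) = 68.67 kPa.
Initial effective stress: σ'_0 = σ_v − u = 129.36 − 68.67 = 60.69 kPa.
Final effective stress: σ'_f = σ'_0 + Δσ = 60.69 + 77.6 = 138.29 kPa.
Normally consolidated clay, so the full stress increment lies on the virgin compression line:
S_c = C_c·H/(1+e₀)·log₁₀(σ'_f/σ'_0) = 0.3×6.8/(1+0.66)×log₁₀(138.29/60.69)
    = 1.2289 × 0.35767 = 0.4395 m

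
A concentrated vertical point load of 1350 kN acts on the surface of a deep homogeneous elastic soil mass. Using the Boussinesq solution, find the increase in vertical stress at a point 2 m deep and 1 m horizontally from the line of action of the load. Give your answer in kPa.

Δσ_z ≈ 92.2 kPa

Boussinesq vertical stress below a point load on an elastic half-space:
Δσ_z = 3P/(2πz²) · [1 + (r/z)²]^(−5/2)
r/z = 1/2 = 0.5; [1+(r/z)²]^(−5/2) = 0.57243.
Δσ_z = 3×1350/(2π×2²) × 0.57243 = 161.14 × 0.57243 = 92.24 kPa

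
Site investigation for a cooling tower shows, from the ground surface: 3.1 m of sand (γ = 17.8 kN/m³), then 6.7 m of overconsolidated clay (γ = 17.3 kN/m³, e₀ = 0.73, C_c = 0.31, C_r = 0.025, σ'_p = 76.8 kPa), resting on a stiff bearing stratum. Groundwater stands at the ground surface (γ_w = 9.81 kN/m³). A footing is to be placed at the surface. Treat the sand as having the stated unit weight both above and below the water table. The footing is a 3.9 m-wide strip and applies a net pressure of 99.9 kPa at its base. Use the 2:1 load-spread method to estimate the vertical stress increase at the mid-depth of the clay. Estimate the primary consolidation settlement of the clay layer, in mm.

Mid-depth of clay below the ground surface: z = 3.1 + 6.7/2 = 6.45 m.
Total vertical stress at mid-clay: σ_v = 17.8×3.1 + 17.3×3.35 = 113.14 kPa.
Pore pressure: u = 9.81×(6.45 − 0) = 63.275 kPa.
Initial effective stress: σ'_0 = σ_v − u = 113.14 − 63.275 = 49.865 kPa.
Stress increase at mid-clay by the 2:1 spreading method:
Δσ = qB/(B+z) = 99.9×3.9/(3.9+6.45) = 37.643 kPa
Final effective stress: σ'_f = 49.865 + 37.643 = 87.508 kPa.
σ'_f = 87.508 > σ'_p = 76.8 kPa, so the stress path crosses the preconsolidation pressure — recompression up to σ'_p, then virgin compression beyond:
S_c = H/(1+e₀)·[C_r·log₁₀(σ'_p/σ'_0) + C_c·log₁₀(σ'_f/σ'_p)]
    = 6.7/1.73 × [0.025×log₁₀(76.8/49.865) + 0.31×log₁₀(87.508/76.8)]
    = 3.8728 × [0.0046891 + 0.017573] = 0.08622 m

S_c ≈ 86.2 mm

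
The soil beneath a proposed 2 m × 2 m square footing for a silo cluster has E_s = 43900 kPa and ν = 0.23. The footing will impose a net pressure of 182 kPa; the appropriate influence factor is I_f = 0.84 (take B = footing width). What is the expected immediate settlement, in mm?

S_e ≈ 6.6 mm

Immediate (elastic) settlement: S_e = q·B·(1−ν²)/E_s · I_f.
S_e = 182 × 2 × (1 − 0.23²) / 43900 × 0.84
    = 182 × 2 × 0.9471 / 43900 × 0.84
    = 0.006596 m = 6.596 mm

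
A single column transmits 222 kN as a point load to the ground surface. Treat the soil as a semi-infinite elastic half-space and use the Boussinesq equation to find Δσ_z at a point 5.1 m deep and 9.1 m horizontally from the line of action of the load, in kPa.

Δσ_z ≈ 0.114 kPa

Boussinesq vertical stress below a point load on an elastic half-space:
Δσ_z = 3P/(2πz²) · [1 + (r/z)²]^(−5/2)
r/z = 9.1/5.1 = 1.7843; [1+(r/z)²]^(−5/2) = 0.027931.
Δσ_z = 3×222/(2π×5.1²) × 0.027931 = 4.0752 × 0.027931 = 0.1138 kPa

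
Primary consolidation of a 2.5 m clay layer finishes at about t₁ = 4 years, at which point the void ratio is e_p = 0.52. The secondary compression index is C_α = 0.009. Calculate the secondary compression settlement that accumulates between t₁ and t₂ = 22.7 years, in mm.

Secondary compression: S_s = C_α·H/(1+e_p)·log₁₀(t₂/t₁)
S_s = 0.009×2.5/(1+0.52)×log₁₀(22.7/4)
    = 0.0148 × 0.754 = 0.01116 m

S_s ≈ 11.2 mm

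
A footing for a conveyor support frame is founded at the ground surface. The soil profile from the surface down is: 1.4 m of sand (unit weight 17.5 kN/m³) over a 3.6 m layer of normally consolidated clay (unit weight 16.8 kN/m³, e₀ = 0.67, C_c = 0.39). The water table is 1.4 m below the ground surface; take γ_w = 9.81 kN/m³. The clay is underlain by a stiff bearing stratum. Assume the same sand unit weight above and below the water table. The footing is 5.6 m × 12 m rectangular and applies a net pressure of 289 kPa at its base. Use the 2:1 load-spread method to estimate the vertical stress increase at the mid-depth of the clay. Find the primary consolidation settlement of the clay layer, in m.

S_c ≈ 0.581 m

Mid-depth of clay below the ground surface: z = 1.4 + 3.6/2 = 3.2 m.
Total vertical stress at mid-clay: σ_v = 17.5×1.4 + 16.8×1.8 = 54.74 kPa.
Pore pressure: u = 9.81×(3.2 − 1.4) = 17.658 kPa.
Initial effective stress: σ'_0 = σ_v − u = 54.74 − 17.658 = 37.082 kPa.
Stress increase at mid-clay by the 2:1 spreading method:
Δσ = qBL/((B+z)(L+z)) = 289×5.6×12/((5.6+3.2)(12+3.2)) = 145.19 kPa
Final effective stress: σ'_f = σ'_0 + Δσ = 37.082 + 145.19 = 182.27 kPa.
Normally consolidated clay, so the full stress increment lies on the virgin compression line:
S_c = C_c·H/(1+e₀)·log₁₀(σ'_f/σ'_0) = 0.39×3.6/(1+0.67)×log₁₀(182.27/37.082)
    = 0.84072 × 0.69155 = 0.5814 m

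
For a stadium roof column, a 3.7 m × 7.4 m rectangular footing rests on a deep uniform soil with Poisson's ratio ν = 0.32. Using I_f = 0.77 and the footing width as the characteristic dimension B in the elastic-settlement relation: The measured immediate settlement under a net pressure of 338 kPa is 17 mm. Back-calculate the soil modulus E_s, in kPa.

S_e = q·B·(1−ν²)/E_s · I_f  ⇒  E_s = q·B·(1−ν²)·I_f / S_e.
E_s = 338 × 3.7 × 0.8976 × 0.77 / 0.017 = 50840 kPa

E_s ≈ 50800 kPa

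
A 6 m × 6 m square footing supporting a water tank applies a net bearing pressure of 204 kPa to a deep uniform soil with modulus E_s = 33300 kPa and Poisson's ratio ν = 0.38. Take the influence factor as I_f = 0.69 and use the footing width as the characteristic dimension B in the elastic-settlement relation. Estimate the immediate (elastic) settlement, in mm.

Immediate (elastic) settlement: S_e = q·B·(1−ν²)/E_s · I_f.
S_e = 204 × 6 × (1 − 0.38²) / 33300 × 0.69
    = 204 × 6 × 0.8556 / 33300 × 0.69
    = 0.0217 m = 21.7 mm

S_e ≈ 21.7 mm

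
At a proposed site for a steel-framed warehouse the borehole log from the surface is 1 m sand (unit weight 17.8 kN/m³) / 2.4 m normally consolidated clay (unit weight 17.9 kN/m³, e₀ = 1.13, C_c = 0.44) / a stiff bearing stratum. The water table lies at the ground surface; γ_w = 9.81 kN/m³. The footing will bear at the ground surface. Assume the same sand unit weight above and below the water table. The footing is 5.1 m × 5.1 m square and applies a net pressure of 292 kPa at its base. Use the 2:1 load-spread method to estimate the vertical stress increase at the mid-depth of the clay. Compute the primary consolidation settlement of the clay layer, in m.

Mid-depth of clay below the ground surface: z = 1 + 2.4/2 = 2.2 m.
Total vertical stress at mid-clay: σ_v = 17.8×1 + 17.9×1.2 = 39.28 kPa.
Pore pressure: u = 9.81×(2.2 − 0) = 21.582 kPa.
Initial effective stress: σ'_0 = σ_v − u = 39.28 − 21.582 = 17.698 kPa.
Stress increase at mid-clay by the 2:1 spreading method:
Δσ = qBL/((B+z)(L+z)) = 292×5.1×5.1/((5.1+2.2)(5.1+2.2)) = 142.52 kPa
Final effective stress: σ'_f = σ'_0 + Δσ = 17.698 + 142.52 = 160.22 kPa.
Normally consolidated clay, so the full stress increment lies on the virgin compression line:
S_c = C_c·H/(1+e₀)·log₁₀(σ'_f/σ'_0) = 0.44×2.4/(1+1.13)×log₁₀(160.22/17.698)
    = 0.49577 × 0.95679 = 0.4743 m

S_c ≈ 0.474 m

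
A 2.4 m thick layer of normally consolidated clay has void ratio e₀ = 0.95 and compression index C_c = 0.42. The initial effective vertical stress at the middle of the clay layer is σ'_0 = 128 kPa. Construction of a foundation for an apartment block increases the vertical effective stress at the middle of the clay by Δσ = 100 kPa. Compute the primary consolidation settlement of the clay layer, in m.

S_c ≈ 0.13 m

Final effective stress: σ'_f = σ'_0 + Δσ = 128 + 100 = 228 kPa.
Normally consolidated clay, so the full stress increment lies on the virgin compression line:
S_c = C_c·H/(1+e₀)·log₁₀(σ'_f/σ'_0) = 0.42×2.4/(1+0.95)×log₁₀(228/128)
    = 0.51692 × 0.25072 = 0.1296 m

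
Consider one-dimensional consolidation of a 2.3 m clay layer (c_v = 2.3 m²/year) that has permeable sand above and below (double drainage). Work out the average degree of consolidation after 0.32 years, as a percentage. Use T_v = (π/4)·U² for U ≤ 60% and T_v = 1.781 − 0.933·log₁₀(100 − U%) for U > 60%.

Drainage path length: H_d = H/2 = 1.15 m (double drainage).
T_v = c_v·t/H_d² = 2.3×0.32/1.15² = 0.55652.
T_v = 0.55652 corresponds to the U > 60% branch:
U = 1 − 10^((1.781 − T_v)/0.933)/100 = 0.7947

U ≈ 79.5 %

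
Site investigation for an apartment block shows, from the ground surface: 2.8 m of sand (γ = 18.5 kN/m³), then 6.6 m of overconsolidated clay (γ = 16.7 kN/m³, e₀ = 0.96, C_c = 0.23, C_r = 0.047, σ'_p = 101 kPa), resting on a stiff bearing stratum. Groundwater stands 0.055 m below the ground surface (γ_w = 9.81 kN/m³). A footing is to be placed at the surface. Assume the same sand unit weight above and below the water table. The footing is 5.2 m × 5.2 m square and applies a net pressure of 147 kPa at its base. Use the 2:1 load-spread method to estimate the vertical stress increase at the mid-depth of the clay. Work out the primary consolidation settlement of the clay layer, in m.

S_c ≈ 0.0346 m

Mid-depth of clay below the ground surface: z = 2.8 + 6.6/2 = 6.1 m.
Total vertical stress at mid-clay: σ_v = 18.5×2.8 + 16.7×3.3 = 106.91 kPa.
Pore pressure: u = 9.81×(6.1 − 0.055) = 59.301 kPa.
Initial effective stress: σ'_0 = σ_v − u = 106.91 − 59.301 = 47.609 kPa.
Stress increase at mid-clay by the 2:1 spreading method:
Δσ = qBL/((B+z)(L+z)) = 147×5.2×5.2/((5.2+6.1)(5.2+6.1)) = 31.129 kPa
Final effective stress: σ'_f = 47.609 + 31.129 = 78.738 kPa.
σ'_f = 78.738 ≤ σ'_p = 101 kPa, so the clay remains overconsolidated and only the recompression index applies:
S_c = C_r·H/(1+e₀)·log₁₀(σ'_f/σ'_0) = 0.047×6.6/1.96×log₁₀(78.738/47.609)
    = 0.15826 × 0.2185 = 0.03458 m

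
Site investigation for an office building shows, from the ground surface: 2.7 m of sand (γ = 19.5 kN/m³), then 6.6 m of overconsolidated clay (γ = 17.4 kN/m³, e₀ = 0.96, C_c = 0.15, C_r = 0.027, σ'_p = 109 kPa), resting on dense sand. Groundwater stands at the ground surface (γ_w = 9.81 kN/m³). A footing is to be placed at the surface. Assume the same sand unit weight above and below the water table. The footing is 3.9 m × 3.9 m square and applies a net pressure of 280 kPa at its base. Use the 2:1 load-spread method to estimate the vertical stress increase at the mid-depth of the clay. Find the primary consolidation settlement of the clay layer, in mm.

Mid-depth of clay below the ground surface: z = 2.7 + 6.6/2 = 6 m.
Total vertical stress at mid-clay: σ_v = 19.5×2.7 + 17.4×3.3 = 110.07 kPa.
Pore pressure: u = 9.81×(6 − 0) = 58.86 kPa.
Initial effective stress: σ'_0 = σ_v − u = 110.07 − 58.86 = 51.21 kPa.
Stress increase at mid-clay by the 2:1 spreading method:
Δσ = qBL/((B+z)(L+z)) = 280×3.9×3.9/((3.9+6)(3.9+6)) = 43.453 kPa
Final effective stress: σ'_f = 51.21 + 43.453 = 94.663 kPa.
σ'_f = 94.663 ≤ σ'_p = 109 kPa, so the clay remains overconsolidated and only the recompression index applies:
S_c = C_r·H/(1+e₀)·log₁₀(σ'_f/σ'_0) = 0.027×6.6/1.96×log₁₀(94.663/51.21)
    = 0.090917 × 0.26683 = 0.02426 m

S_c ≈ 24.3 mm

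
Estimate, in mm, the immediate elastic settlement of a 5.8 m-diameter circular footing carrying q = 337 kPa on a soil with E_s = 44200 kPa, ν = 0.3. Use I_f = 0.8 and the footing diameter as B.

S_e ≈ 32.2 mm

Immediate (elastic) settlement: S_e = q·B·(1−ν²)/E_s · I_f.
S_e = 337 × 5.8 × (1 − 0.3²) / 44200 × 0.8
    = 337 × 5.8 × 0.91 / 44200 × 0.8
    = 0.03219 m = 32.19 mm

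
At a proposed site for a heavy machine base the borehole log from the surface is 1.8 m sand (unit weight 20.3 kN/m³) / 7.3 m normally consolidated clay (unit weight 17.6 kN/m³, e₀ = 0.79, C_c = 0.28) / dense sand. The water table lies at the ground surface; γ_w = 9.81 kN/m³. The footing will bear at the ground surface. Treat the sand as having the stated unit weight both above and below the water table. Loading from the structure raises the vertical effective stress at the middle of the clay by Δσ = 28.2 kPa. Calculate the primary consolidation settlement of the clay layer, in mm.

S_c ≈ 232 mm

Mid-depth of clay below the ground surface: z = 1.8 + 7.3/2 = 5.45 m.
Total vertical stress at mid-clay: σ_v = 20.3×1.8 + 17.6×3.65 = 100.78 kPa.
Pore pressure: u = 9.81×(5.45 − 0) = 53.465 kPa.
Initial effective stress: σ'_0 = σ_v − u = 100.78 − 53.465 = 47.315 kPa.
Final effective stress: σ'_f = σ'_0 + Δσ = 47.315 + 28.2 = 75.515 kPa.
Normally consolidated clay, so the full stress increment lies on the virgin compression line:
S_c = C_c·H/(1+e₀)·log₁₀(σ'_f/σ'_0) = 0.28×7.3/(1+0.79)×log₁₀(75.515/47.315)
    = 1.1419 × 0.20303 = 0.2318 m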